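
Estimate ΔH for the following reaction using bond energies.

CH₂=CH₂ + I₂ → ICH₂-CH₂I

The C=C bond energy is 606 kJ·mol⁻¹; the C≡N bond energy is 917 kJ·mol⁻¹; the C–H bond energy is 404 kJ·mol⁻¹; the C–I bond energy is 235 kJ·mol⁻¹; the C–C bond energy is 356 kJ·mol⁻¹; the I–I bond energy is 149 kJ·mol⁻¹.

Bonds broken (reactants):
  C–H: 4 × 404 = 1616
  C=C: 1 × 606 = 606
  I–I: 1 × 149 = 149
  Σ(broken) = 2371 kJ
Bonds formed (products):
  C–C: 1 × 356 = 356
  C–H: 4 × 404 = 1616
  C–I: 2 × 235 = 470
  Σ(formed) = 2442 kJ
ΔH = Σ(broken) − Σ(formed) = 2371 − 2442 = −71 kJ

ΔH ≈ −71 kJ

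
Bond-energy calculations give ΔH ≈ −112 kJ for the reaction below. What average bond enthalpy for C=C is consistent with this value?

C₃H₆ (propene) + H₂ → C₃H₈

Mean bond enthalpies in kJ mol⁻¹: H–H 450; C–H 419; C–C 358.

D(C=C) ≈ 634 kJ/mol

Let D be the C=C bond energy.
Σ(broken) = 1×358 + 6×419 + 1×D + 1×450 = 3322 + D
Σ(formed) = 2×358 + 8×419 = 4068
ΔH = Σ(broken) − Σ(formed) = (3322 + D) − (4068) = −746 + D
Setting this equal to −112 kJ gives D = 634 kJ/mol.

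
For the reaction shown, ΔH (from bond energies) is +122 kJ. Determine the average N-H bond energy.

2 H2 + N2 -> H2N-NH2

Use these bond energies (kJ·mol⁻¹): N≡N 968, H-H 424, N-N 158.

D(N-H) ≈ 384 kJ/mol

Let D be the N-H bond energy.
Σ(broken) = 2×424 + 1×968 = 1816
Σ(formed) = 4×D + 1×158 = 158 + 4D
ΔH = Σ(broken) − Σ(formed) = (1816) − (158 + 4D) = +1658 − 4D
Setting this equal to +122 kJ gives 4D = 1536, so D = 384 kJ/mol.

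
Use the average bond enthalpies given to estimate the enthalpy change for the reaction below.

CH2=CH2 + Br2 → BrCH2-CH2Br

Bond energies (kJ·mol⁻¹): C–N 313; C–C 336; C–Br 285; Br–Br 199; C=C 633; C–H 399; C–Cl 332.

Bonds broken (reactants):
  Br–Br: 1 × 199 = 199
  C–H: 4 × 399 = 1596
  C=C: 1 × 633 = 633
  Σ(broken) = 2428 kJ
Bonds formed (products):
  C–Br: 2 × 285 = 570
  C–C: 1 × 336 = 336
  C–H: 4 × 399 = 1596
  Σ(formed) = 2502 kJ
ΔH = Σ(broken) − Σ(formed) = 2428 − 2502 = −74 kJ

ΔH ≈ −74 kJ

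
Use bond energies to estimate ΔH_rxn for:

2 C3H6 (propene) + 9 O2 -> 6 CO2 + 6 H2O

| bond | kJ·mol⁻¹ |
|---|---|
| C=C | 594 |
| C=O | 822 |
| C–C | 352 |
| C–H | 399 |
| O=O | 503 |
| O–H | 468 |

Bonds broken (reactants):
  C–C: 2 × 352 = 704
  C–H: 12 × 399 = 4788
  C=C: 2 × 594 = 1188
  O=O: 9 × 503 = 4527
  Σ(broken) = 11207 kJ
Bonds formed (products):
  C=O: 12 × 822 = 9864
  O–H: 12 × 468 = 5616
  Σ(formed) = 15480 kJ
ΔH = Σ(broken) − Σ(formed) = 11207 − 15480 = −4273 kJ

ΔH ≈ −4273 kJ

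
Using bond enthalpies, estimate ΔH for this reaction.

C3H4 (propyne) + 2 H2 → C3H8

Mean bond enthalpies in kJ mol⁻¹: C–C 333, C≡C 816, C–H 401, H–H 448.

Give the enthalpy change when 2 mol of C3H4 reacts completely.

Bonds broken (reactants):
  C≡C: 1 × 816 = 816
  C–C: 1 × 333 = 333
  C–H: 4 × 401 = 1604
  H–H: 2 × 448 = 896
  Σ(broken) = 3649 kJ
Bonds formed (products):
  C–C: 2 × 333 = 666
  C–H: 8 × 401 = 3208
  Σ(formed) = 3874 kJ
ΔH = Σ(broken) − Σ(formed) = 3649 − 3874 = −225 kJ
For 2× the reaction as written: 2 × (−225) = −450 kJ

ΔH = −450 kJ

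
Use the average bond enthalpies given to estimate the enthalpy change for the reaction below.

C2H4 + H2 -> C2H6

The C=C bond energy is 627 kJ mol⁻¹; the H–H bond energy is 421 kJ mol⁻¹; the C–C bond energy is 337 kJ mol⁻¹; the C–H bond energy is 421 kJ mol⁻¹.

ΔH ≈ −131 kJ

Bonds broken (reactants):
  C–H: 4 × 421 = 1684
  C=C: 1 × 627 = 627
  H–H: 1 × 421 = 421
  Σ(broken) = 2732 kJ
Bonds formed (products):
  C–C: 1 × 337 = 337
  C–H: 6 × 421 = 2526
  Σ(formed) = 2863 kJ
ΔH = Σ(broken) − Σ(formed) = 2732 − 2863 = −131 kJ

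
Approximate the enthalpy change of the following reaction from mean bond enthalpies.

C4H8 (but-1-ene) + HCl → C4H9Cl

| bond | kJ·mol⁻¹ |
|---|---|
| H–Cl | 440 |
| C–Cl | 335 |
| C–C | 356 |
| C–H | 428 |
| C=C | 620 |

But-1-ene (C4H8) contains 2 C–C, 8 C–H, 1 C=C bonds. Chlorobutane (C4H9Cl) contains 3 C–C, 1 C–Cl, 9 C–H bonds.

ΔH ≈ −59 kJ

Bonds broken (reactants):
  C–C: 2 × 356 = 712
  C–H: 8 × 428 = 3424
  C=C: 1 × 620 = 620
  H–Cl: 1 × 440 = 440
  Σ(broken) = 5196 kJ
Bonds formed (products):
  C–C: 3 × 356 = 1068
  C–Cl: 1 × 335 = 335
  C–H: 9 × 428 = 3852
  Σ(formed) = 5255 kJ
ΔH = Σ(broken) − Σ(formed) = 5196 − 5255 = −59 kJ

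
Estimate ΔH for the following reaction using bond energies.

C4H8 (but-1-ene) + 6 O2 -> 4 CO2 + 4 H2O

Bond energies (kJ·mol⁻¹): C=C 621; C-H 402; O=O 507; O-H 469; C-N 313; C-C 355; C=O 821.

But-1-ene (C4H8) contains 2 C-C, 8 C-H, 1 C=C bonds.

ΔH ≈ −2731 kJ

Bonds broken (reactants):
  C-C: 2 × 355 = 710
  C-H: 8 × 402 = 3216
  C=C: 1 × 621 = 621
  O=O: 6 × 507 = 3042
  Σ(broken) = 7589 kJ
Bonds formed (products):
  C=O: 8 × 821 = 6568
  O-H: 8 × 469 = 3752
  Σ(formed) = 10320 kJ
ΔH = Σ(broken) − Σ(formed) = 7589 − 10320 = −2731 kJ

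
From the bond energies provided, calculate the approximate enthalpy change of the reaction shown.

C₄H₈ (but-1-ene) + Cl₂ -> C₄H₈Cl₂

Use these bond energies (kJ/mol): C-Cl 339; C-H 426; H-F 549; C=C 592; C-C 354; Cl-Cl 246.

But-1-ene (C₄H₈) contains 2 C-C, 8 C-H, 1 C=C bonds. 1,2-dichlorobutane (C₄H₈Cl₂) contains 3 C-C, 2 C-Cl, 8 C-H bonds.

Bonds broken (reactants):
  C-C: 2 × 354 = 708
  C-H: 8 × 426 = 3408
  C=C: 1 × 592 = 592
  Cl-Cl: 1 × 246 = 246
  Σ(broken) = 4954 kJ
Bonds formed (products):
  C-C: 3 × 354 = 1062
  C-Cl: 2 × 339 = 678
  C-H: 8 × 426 = 3408
  Σ(formed) = 5148 kJ
ΔH = Σ(broken) − Σ(formed) = 4954 − 5148 = −194 kJ

ΔH ≈ −194 kJ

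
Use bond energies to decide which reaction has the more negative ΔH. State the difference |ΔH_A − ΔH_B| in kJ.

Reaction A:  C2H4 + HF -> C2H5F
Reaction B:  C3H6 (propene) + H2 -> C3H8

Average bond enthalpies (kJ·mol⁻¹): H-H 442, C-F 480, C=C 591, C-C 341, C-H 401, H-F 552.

Reaction A:
  Bonds broken (reactants):
    C-H: 4 × 401 = 1604
    C=C: 1 × 591 = 591
    H-F: 1 × 552 = 552
    Σ(broken) = 2747 kJ
  Bonds formed (products):
    C-C: 1 × 341 = 341
    C-F: 1 × 480 = 480
    C-H: 5 × 401 = 2005
    Σ(formed) = 2826 kJ
  ΔH_A = 2747 − 2826 = −79 kJ
Reaction B:
  Bonds broken (reactants):
    C-C: 1 × 341 = 341
    C-H: 6 × 401 = 2406
    C=C: 1 × 591 = 591
    H-H: 1 × 442 = 442
    Σ(broken) = 3780 kJ
  Bonds formed (products):
    C-C: 2 × 341 = 682
    C-H: 8 × 401 = 3208
    Σ(formed) = 3890 kJ
  ΔH_B = 3780 − 3890 = −110 kJ
ΔH_A − ΔH_B = +31 kJ, so reaction B has the more negative ΔH; |ΔH_A − ΔH_B| = 31 kJ.

Reaction B, by 31 kJ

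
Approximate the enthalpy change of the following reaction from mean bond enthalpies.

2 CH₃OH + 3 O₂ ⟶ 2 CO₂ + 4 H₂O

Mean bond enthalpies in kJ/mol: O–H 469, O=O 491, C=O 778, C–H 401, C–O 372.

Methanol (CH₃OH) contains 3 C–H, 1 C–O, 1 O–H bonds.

ΔH ≈ −1303 kJ

Bonds broken (reactants):
  C–H: 6 × 401 = 2406
  C–O: 2 × 372 = 744
  O–H: 2 × 469 = 938
  O=O: 3 × 491 = 1473
  Σ(broken) = 5561 kJ
Bonds formed (products):
  C=O: 4 × 778 = 3112
  O–H: 8 × 469 = 3752
  Σ(formed) = 6864 kJ
ΔH = Σ(broken) − Σ(formed) = 5561 − 6864 = −1303 kJ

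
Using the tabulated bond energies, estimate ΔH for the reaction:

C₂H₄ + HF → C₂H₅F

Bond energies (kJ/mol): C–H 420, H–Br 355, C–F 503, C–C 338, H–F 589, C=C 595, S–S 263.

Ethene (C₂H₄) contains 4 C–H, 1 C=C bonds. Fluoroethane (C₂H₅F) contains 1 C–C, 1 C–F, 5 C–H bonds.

Bonds broken (reactants):
  C–H: 4 × 420 = 1680
  C=C: 1 × 595 = 595
  H–F: 1 × 589 = 589
  Σ(broken) = 2864 kJ
Bonds formed (products):
  C–C: 1 × 338 = 338
  C–F: 1 × 503 = 503
  C–H: 5 × 420 = 2100
  Σ(formed) = 2941 kJ
ΔH = Σ(broken) − Σ(formed) = 2864 − 2941 = −77 kJ

ΔH ≈ −77 kJ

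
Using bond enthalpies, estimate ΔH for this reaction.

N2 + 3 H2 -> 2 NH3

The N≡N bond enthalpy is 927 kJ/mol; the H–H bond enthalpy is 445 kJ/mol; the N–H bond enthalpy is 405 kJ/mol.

Bonds broken (reactants):
  H–H: 3 × 445 = 1335
  N≡N: 1 × 927 = 927
  Σ(broken) = 2262 kJ
Bonds formed (products):
  N–H: 6 × 405 = 2430
  Σ(formed) = 2430 kJ
ΔH = Σ(broken) − Σ(formed) = 2262 − 2430 = −168 kJ

ΔH ≈ −168 kJ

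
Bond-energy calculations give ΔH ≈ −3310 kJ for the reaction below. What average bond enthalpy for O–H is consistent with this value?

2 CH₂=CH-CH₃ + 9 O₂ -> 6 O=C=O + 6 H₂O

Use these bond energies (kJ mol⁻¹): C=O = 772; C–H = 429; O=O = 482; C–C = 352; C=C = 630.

Let D be the O–H bond energy.
Σ(broken) = 2×352 + 12×429 + 2×630 + 9×482 = 11450
Σ(formed) = 12×772 + 12×D = 9264 + 12D
ΔH = Σ(broken) − Σ(formed) = (11450) − (9264 + 12D) = +2186 − 12D
Setting this equal to −3310 kJ gives 12D = 5496, so D = 458 kJ/mol.

D(O–H) ≈ 458 kJ/mol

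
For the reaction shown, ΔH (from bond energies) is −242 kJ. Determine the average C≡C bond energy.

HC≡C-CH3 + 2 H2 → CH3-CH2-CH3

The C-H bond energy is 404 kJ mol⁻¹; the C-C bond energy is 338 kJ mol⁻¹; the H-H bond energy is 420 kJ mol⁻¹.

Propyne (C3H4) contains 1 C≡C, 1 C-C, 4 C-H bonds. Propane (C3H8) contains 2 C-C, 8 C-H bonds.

D(C≡C) ≈ 872 kJ/mol

Let D be the C≡C bond energy.
Σ(broken) = 1×D + 1×338 + 4×404 + 2×420 = 2794 + D
Σ(formed) = 2×338 + 8×404 = 3908
ΔH = Σ(broken) − Σ(formed) = (2794 + D) − (3908) = −1114 + D
Setting this equal to −242 kJ gives D = 872 kJ/mol.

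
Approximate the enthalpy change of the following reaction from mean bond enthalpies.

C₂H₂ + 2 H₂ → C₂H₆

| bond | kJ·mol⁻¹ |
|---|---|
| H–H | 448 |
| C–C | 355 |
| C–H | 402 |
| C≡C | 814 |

Bonds broken (reactants):
  C≡C: 1 × 814 = 814
  C–H: 2 × 402 = 804
  H–H: 2 × 448 = 896
  Σ(broken) = 2514 kJ
Bonds formed (products):
  C–C: 1 × 355 = 355
  C–H: 6 × 402 = 2412
  Σ(formed) = 2767 kJ
ΔH = Σ(broken) − Σ(formed) = 2514 − 2767 = −253 kJ

ΔH ≈ −253 kJ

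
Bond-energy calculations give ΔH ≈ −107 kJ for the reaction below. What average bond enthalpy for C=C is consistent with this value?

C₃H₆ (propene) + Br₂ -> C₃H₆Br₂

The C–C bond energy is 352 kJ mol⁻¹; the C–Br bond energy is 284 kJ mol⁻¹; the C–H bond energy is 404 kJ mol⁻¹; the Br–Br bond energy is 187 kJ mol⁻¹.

Let D be the C=C bond energy.
Σ(broken) = 1×187 + 1×352 + 6×404 + 1×D = 2963 + D
Σ(formed) = 2×284 + 2×352 + 6×404 = 3696
ΔH = Σ(broken) − Σ(formed) = (2963 + D) − (3696) = −733 + D
Setting this equal to −107 kJ gives D = 626 kJ/mol.

D(C=C) ≈ 626 kJ/mol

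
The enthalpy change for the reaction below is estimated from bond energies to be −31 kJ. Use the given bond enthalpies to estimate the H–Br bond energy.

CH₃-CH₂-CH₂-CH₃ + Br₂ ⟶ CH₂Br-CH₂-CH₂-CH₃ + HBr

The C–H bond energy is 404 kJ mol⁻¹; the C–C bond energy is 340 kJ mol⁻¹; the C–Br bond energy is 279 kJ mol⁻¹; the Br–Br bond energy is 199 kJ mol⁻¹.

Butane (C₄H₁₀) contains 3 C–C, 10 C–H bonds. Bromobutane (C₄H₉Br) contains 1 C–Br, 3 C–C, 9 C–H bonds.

Let D be the H–Br bond energy.
Σ(broken) = 1×199 + 3×340 + 10×404 = 5259
Σ(formed) = 1×279 + 3×340 + 9×404 + 1×D = 4935 + D
ΔH = Σ(broken) − Σ(formed) = (5259) − (4935 + D) = +324 − D
Setting this equal to −31 kJ gives D = 355 kJ/mol.

D(H–Br) ≈ 355 kJ/mol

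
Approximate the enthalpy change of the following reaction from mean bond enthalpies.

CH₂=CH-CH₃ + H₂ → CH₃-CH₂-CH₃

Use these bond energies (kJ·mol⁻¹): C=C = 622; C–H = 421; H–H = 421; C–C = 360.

ΔH ≈ −159 kJ

Bonds broken (reactants):
  C–C: 1 × 360 = 360
  C–H: 6 × 421 = 2526
  C=C: 1 × 622 = 622
  H–H: 1 × 421 = 421
  Σ(broken) = 3929 kJ
Bonds formed (products):
  C–C: 2 × 360 = 720
  C–H: 8 × 421 = 3368
  Σ(formed) = 4088 kJ
ΔH = Σ(broken) − Σ(formed) = 3929 − 4088 = −159 kJ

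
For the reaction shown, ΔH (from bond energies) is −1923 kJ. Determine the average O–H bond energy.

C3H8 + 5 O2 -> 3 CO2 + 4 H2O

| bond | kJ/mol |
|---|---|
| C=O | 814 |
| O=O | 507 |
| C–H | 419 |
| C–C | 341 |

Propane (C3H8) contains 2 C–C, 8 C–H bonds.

D(O–H) ≈ 451 kJ/mol

Let D be the O–H bond energy.
Σ(broken) = 2×341 + 8×419 + 5×507 = 6569
Σ(formed) = 6×814 + 8×D = 4884 + 8D
ΔH = Σ(broken) − Σ(formed) = (6569) − (4884 + 8D) = +1685 − 8D
Setting this equal to −1923 kJ gives 8D = 3608, so D = 451 kJ/mol.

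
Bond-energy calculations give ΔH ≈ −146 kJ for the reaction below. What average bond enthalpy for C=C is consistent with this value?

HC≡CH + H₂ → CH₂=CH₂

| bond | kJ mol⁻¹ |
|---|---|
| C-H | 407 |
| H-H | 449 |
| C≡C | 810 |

Let D be the C=C bond energy.
Σ(broken) = 1×810 + 2×407 + 1×449 = 2073
Σ(formed) = 4×407 + 1×D = 1628 + D
ΔH = Σ(broken) − Σ(formed) = (2073) − (1628 + D) = +445 − D
Setting this equal to −146 kJ gives D = 591 kJ/mol.

D(C=C) ≈ 591 kJ/mol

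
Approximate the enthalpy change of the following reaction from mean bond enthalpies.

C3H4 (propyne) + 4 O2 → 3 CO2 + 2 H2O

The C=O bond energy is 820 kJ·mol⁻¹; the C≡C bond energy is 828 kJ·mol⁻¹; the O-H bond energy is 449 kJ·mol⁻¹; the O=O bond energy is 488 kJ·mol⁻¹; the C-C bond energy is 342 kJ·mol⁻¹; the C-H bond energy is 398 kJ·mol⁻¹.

Bonds broken (reactants):
  C≡C: 1 × 828 = 828
  C-C: 1 × 342 = 342
  C-H: 4 × 398 = 1592
  O=O: 4 × 488 = 1952
  Σ(broken) = 4714 kJ
Bonds formed (products):
  C=O: 6 × 820 = 4920
  O-H: 4 × 449 = 1796
  Σ(formed) = 6716 kJ
ΔH = Σ(broken) − Σ(formed) = 4714 − 6716 = −2002 kJ

ΔH ≈ −2002 kJ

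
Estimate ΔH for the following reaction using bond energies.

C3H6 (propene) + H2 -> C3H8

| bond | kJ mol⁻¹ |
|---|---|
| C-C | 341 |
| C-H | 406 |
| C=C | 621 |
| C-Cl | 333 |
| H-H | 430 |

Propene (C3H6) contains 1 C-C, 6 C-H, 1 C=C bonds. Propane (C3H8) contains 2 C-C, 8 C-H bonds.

Bonds broken (reactants):
  C-C: 1 × 341 = 341
  C-H: 6 × 406 = 2436
  C=C: 1 × 621 = 621
  H-H: 1 × 430 = 430
  Σ(broken) = 3828 kJ
Bonds formed (products):
  C-C: 2 × 341 = 682
  C-H: 8 × 406 = 3248
  Σ(formed) = 3930 kJ
ΔH = Σ(broken) − Σ(formed) = 3828 − 3930 = −102 kJ

ΔH ≈ −102 kJ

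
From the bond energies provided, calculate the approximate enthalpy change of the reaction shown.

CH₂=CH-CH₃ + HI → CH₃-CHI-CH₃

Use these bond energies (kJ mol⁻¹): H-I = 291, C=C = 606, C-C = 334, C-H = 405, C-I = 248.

ΔH ≈ −90 kJ

Bonds broken (reactants):
  C-C: 1 × 334 = 334
  C-H: 6 × 405 = 2430
  C=C: 1 × 606 = 606
  H-I: 1 × 291 = 291
  Σ(broken) = 3661 kJ
Bonds formed (products):
  C-C: 2 × 334 = 668
  C-H: 7 × 405 = 2835
  C-I: 1 × 248 = 248
  Σ(formed) = 3751 kJ
ΔH = Σ(broken) − Σ(formed) = 3661 − 3751 = −90 kJ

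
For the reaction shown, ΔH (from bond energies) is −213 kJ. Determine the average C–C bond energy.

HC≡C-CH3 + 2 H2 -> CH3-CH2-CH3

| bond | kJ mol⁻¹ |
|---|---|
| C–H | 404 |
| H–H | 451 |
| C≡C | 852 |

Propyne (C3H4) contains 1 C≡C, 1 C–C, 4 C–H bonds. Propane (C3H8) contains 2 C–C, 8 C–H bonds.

D(C–C) ≈ 351 kJ/mol

Let D be the C–C bond energy.
Σ(broken) = 1×852 + 1×D + 4×404 + 2×451 = 3370 + D
Σ(formed) = 2×D + 8×404 = 3232 + 2D
ΔH = Σ(broken) − Σ(formed) = (3370 + D) − (3232 + 2D) = +138 − D
Setting this equal to −213 kJ gives D = 351 kJ/mol.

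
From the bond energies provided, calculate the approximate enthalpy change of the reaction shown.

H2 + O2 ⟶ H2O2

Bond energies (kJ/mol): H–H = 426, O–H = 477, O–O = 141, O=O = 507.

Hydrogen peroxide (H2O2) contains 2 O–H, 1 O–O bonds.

ΔH ≈ −162 kJ

Bonds broken (reactants):
  H–H: 1 × 426 = 426
  O=O: 1 × 507 = 507
  Σ(broken) = 933 kJ
Bonds formed (products):
  O–H: 2 × 477 = 954
  O–O: 1 × 141 = 141
  Σ(formed) = 1095 kJ
ΔH = Σ(broken) − Σ(formed) = 933 − 1095 = −162 kJ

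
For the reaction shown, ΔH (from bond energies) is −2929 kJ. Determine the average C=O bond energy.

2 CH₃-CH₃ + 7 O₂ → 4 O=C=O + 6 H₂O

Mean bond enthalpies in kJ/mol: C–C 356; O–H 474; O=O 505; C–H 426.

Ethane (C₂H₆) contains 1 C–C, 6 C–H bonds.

Let D be the C=O bond energy.
Σ(broken) = 2×356 + 12×426 + 7×505 = 9359
Σ(formed) = 8×D + 12×474 = 5688 + 8D
ΔH = Σ(broken) − Σ(formed) = (9359) − (5688 + 8D) = +3671 − 8D
Setting this equal to −2929 kJ gives 8D = 6600, so D = 825 kJ/mol.

D(C=O) ≈ 825 kJ/mol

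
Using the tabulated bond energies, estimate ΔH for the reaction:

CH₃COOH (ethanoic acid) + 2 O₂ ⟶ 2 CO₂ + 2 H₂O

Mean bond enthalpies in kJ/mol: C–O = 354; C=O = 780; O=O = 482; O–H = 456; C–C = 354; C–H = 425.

ΔH ≈ −761 kJ

Bonds broken (reactants):
  C–C: 1 × 354 = 354
  C–H: 3 × 425 = 1275
  C–O: 1 × 354 = 354
  C=O: 1 × 780 = 780
  O–H: 1 × 456 = 456
  O=O: 2 × 482 = 964
  Σ(broken) = 4183 kJ
Bonds formed (products):
  C=O: 4 × 780 = 3120
  O–H: 4 × 456 = 1824
  Σ(formed) = 4944 kJ
ΔH = Σ(broken) − Σ(formed) = 4183 − 4944 = −761 kJ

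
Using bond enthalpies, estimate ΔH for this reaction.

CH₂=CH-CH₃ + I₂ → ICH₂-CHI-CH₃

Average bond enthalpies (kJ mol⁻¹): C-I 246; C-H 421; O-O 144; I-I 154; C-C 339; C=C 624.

ΔH ≈ −53 kJ

Bonds broken (reactants):
  C-C: 1 × 339 = 339
  C-H: 6 × 421 = 2526
  C=C: 1 × 624 = 624
  I-I: 1 × 154 = 154
  Σ(broken) = 3643 kJ
Bonds formed (products):
  C-C: 2 × 339 = 678
  C-H: 6 × 421 = 2526
  C-I: 2 × 246 = 492
  Σ(formed) = 3696 kJ
ΔH = Σ(broken) − Σ(formed) = 3643 − 3696 = −53 kJ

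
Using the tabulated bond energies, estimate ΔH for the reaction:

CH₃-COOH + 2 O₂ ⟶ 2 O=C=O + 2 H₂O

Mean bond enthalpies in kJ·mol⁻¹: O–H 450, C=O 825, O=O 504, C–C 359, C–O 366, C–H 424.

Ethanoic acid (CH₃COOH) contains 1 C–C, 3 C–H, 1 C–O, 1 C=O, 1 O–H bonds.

ΔH ≈ −820 kJ

Bonds broken (reactants):
  C–C: 1 × 359 = 359
  C–H: 3 × 424 = 1272
  C–O: 1 × 366 = 366
  C=O: 1 × 825 = 825
  O–H: 1 × 450 = 450
  O=O: 2 × 504 = 1008
  Σ(broken) = 4280 kJ
Bonds formed (products):
  C=O: 4 × 825 = 3300
  O–H: 4 × 450 = 1800
  Σ(formed) = 5100 kJ
ΔH = Σ(broken) − Σ(formed) = 4280 − 5100 = −820 kJ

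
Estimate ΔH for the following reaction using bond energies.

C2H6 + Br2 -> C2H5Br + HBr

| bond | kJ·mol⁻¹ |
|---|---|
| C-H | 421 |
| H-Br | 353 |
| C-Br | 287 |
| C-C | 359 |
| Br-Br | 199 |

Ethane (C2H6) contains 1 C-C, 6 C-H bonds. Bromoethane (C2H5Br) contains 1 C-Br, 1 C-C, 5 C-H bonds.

ΔH ≈ −20 kJ

Bonds broken (reactants):
  Br-Br: 1 × 199 = 199
  C-C: 1 × 359 = 359
  C-H: 6 × 421 = 2526
  Σ(broken) = 3084 kJ
Bonds formed (products):
  C-Br: 1 × 287 = 287
  C-C: 1 × 359 = 359
  C-H: 5 × 421 = 2105
  H-Br: 1 × 353 = 353
  Σ(formed) = 3104 kJ
ΔH = Σ(broken) − Σ(formed) = 3084 − 3104 = −20 kJ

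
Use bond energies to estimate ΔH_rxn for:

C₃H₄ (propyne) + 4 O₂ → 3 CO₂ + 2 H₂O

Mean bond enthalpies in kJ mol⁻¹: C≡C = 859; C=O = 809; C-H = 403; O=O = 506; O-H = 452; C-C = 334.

Bonds broken (reactants):
  C≡C: 1 × 859 = 859
  C-C: 1 × 334 = 334
  C-H: 4 × 403 = 1612
  O=O: 4 × 506 = 2024
  Σ(broken) = 4829 kJ
Bonds formed (products):
  C=O: 6 × 809 = 4854
  O-H: 4 × 452 = 1808
  Σ(formed) = 6662 kJ
ΔH = Σ(broken) − Σ(formed) = 4829 − 6662 = −1833 kJ

ΔH ≈ −1833 kJ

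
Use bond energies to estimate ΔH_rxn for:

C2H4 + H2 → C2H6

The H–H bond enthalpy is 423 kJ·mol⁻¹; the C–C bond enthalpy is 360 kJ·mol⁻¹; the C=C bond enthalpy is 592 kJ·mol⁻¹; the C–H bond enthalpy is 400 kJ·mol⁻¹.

Bonds broken (reactants):
  C–H: 4 × 400 = 1600
  C=C: 1 × 592 = 592
  H–H: 1 × 423 = 423
  Σ(broken) = 2615 kJ
Bonds formed (products):
  C–C: 1 × 360 = 360
  C–H: 6 × 400 = 2400
  Σ(formed) = 2760 kJ
ΔH = Σ(broken) − Σ(formed) = 2615 − 2760 = −145 kJ

ΔH ≈ −145 kJ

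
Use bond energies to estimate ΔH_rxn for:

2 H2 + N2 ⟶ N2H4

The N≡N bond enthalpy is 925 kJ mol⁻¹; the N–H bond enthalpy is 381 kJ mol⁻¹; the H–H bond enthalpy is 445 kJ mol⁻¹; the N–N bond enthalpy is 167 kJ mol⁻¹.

Bonds broken (reactants):
  H–H: 2 × 445 = 890
  N≡N: 1 × 925 = 925
  Σ(broken) = 1815 kJ
Bonds formed (products):
  N–H: 4 × 381 = 1524
  N–N: 1 × 167 = 167
  Σ(formed) = 1691 kJ
ΔH = Σ(broken) − Σ(formed) = 1815 − 1691 = +124 kJ

ΔH ≈ +124 kJ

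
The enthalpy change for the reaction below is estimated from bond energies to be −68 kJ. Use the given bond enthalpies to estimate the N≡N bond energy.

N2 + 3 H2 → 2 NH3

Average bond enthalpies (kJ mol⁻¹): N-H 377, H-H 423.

D(N≡N) ≈ 925 kJ/mol

Let D be the N≡N bond energy.
Σ(broken) = 3×423 + 1×D = 1269 + D
Σ(formed) = 6×377 = 2262
ΔH = Σ(broken) − Σ(formed) = (1269 + D) − (2262) = −993 + D
Setting this equal to −68 kJ gives D = 925 kJ/mol.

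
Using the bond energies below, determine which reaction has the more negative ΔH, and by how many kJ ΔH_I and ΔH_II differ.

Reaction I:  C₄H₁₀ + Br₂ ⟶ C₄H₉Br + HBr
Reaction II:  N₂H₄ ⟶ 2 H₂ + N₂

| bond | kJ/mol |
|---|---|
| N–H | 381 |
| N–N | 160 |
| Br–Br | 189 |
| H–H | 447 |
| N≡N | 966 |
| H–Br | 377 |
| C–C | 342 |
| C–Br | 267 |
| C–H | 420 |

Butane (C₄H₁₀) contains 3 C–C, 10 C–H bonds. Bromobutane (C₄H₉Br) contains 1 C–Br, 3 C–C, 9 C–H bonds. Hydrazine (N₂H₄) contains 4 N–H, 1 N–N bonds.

Reaction II, by 141 kJ

Reaction I:
  Bonds broken (reactants):
    Br–Br: 1 × 189 = 189
    C–C: 3 × 342 = 1026
    C–H: 10 × 420 = 4200
    Σ(broken) = 5415 kJ
  Bonds formed (products):
    C–Br: 1 × 267 = 267
    C–C: 3 × 342 = 1026
    C–H: 9 × 420 = 3780
    H–Br: 1 × 377 = 377
    Σ(formed) = 5450 kJ
  ΔH_I = 5415 − 5450 = −35 kJ
Reaction II:
  Bonds broken (reactants):
    N–H: 4 × 381 = 1524
    N–N: 1 × 160 = 160
    Σ(broken) = 1684 kJ
  Bonds formed (products):
    H–H: 2 × 447 = 894
    N≡N: 1 × 966 = 966
    Σ(formed) = 1860 kJ
  ΔH_II = 1684 − 1860 = −176 kJ
ΔH_I − ΔH_II = +141 kJ, so reaction II has the more negative ΔH; |ΔH_I − ΔH_II| = 141 kJ.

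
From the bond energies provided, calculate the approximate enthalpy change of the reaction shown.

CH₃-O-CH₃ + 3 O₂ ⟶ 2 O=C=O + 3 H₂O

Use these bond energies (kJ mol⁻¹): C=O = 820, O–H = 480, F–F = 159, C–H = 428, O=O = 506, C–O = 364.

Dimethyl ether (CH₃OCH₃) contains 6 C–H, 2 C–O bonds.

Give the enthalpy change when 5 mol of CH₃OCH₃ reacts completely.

ΔH = −6730 kJ

Bonds broken (reactants):
  C–H: 6 × 428 = 2568
  C–O: 2 × 364 = 728
  O=O: 3 × 506 = 1518
  Σ(broken) = 4814 kJ
Bonds formed (products):
  C=O: 4 × 820 = 3280
  O–H: 6 × 480 = 2880
  Σ(formed) = 6160 kJ
ΔH = Σ(broken) − Σ(formed) = 4814 − 6160 = −1346 kJ
For 5× the reaction as written: 5 × (−1346) = −6730 kJ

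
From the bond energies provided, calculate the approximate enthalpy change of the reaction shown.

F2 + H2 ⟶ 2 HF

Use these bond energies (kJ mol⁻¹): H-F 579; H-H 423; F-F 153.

Bonds broken (reactants):
  F-F: 1 × 153 = 153
  H-H: 1 × 423 = 423
  Σ(broken) = 576 kJ
Bonds formed (products):
  H-F: 2 × 579 = 1158
  Σ(formed) = 1158 kJ
ΔH = Σ(broken) − Σ(formed) = 576 − 1158 = −582 kJ

ΔH ≈ −582 kJ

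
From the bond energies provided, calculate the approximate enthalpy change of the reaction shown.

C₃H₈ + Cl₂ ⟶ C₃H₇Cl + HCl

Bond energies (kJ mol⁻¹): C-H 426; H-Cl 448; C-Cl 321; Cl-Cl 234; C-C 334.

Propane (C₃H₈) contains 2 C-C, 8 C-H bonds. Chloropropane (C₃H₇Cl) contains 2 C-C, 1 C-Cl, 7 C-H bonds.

Bonds broken (reactants):
  C-C: 2 × 334 = 668
  C-H: 8 × 426 = 3408
  Cl-Cl: 1 × 234 = 234
  Σ(broken) = 4310 kJ
Bonds formed (products):
  C-C: 2 × 334 = 668
  C-Cl: 1 × 321 = 321
  C-H: 7 × 426 = 2982
  H-Cl: 1 × 448 = 448
  Σ(formed) = 4419 kJ
ΔH = Σ(broken) − Σ(formed) = 4310 − 4419 = −109 kJ

ΔH ≈ −109 kJ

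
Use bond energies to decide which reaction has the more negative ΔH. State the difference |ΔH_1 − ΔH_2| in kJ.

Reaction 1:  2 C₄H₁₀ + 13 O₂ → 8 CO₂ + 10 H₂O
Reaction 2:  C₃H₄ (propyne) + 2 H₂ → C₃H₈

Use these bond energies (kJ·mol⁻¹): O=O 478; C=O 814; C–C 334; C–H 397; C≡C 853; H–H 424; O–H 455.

Reaction 1:
  Bonds broken (reactants):
    C–C: 6 × 334 = 2004
    C–H: 20 × 397 = 7940
    O=O: 13 × 478 = 6214
    Σ(broken) = 16158 kJ
  Bonds formed (products):
    C=O: 16 × 814 = 13024
    O–H: 20 × 455 = 9100
    Σ(formed) = 22124 kJ
  ΔH_1 = 16158 − 22124 = −5966 kJ
Reaction 2:
  Bonds broken (reactants):
    C≡C: 1 × 853 = 853
    C–C: 1 × 334 = 334
    C–H: 4 × 397 = 1588
    H–H: 2 × 424 = 848
    Σ(broken) = 3623 kJ
  Bonds formed (products):
    C–C: 2 × 334 = 668
    C–H: 8 × 397 = 3176
    Σ(formed) = 3844 kJ
  ΔH_2 = 3623 − 3844 = −221 kJ
ΔH_1 − ΔH_2 = −5745 kJ, so reaction 1 has the more negative ΔH; |ΔH_1 − ΔH_2| = 5745 kJ.

Reaction 1, by 5745 kJ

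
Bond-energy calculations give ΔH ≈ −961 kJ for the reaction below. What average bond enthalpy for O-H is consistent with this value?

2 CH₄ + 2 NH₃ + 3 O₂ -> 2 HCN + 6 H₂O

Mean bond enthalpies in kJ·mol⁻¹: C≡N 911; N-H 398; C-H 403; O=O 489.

Let D be the O-H bond energy.
Σ(broken) = 8×403 + 6×398 + 3×489 = 7079
Σ(formed) = 2×911 + 2×403 + 12×D = 2628 + 12D
ΔH = Σ(broken) − Σ(formed) = (7079) − (2628 + 12D) = +4451 − 12D
Setting this equal to −961 kJ gives 12D = 5412, so D = 451 kJ/mol.

D(O-H) ≈ 451 kJ/mol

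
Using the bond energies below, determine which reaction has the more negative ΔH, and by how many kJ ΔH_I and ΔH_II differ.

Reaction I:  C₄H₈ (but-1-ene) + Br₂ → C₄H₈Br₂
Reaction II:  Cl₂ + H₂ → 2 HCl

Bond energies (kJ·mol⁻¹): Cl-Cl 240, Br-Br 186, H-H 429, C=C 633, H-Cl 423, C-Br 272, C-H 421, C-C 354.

Reaction II, by 98 kJ

Reaction I:
  Bonds broken (reactants):
    Br-Br: 1 × 186 = 186
    C-C: 2 × 354 = 708
    C-H: 8 × 421 = 3368
    C=C: 1 × 633 = 633
    Σ(broken) = 4895 kJ
  Bonds formed (products):
    C-Br: 2 × 272 = 544
    C-C: 3 × 354 = 1062
    C-H: 8 × 421 = 3368
    Σ(formed) = 4974 kJ
  ΔH_I = 4895 − 4974 = −79 kJ
Reaction II:
  Bonds broken (reactants):
    Cl-Cl: 1 × 240 = 240
    H-H: 1 × 429 = 429
    Σ(broken) = 669 kJ
  Bonds formed (products):
    H-Cl: 2 × 423 = 846
    Σ(formed) = 846 kJ
  ΔH_II = 669 − 846 = −177 kJ
ΔH_I − ΔH_II = +98 kJ, so reaction II has the more negative ΔH; |ΔH_I − ΔH_II| = 98 kJ.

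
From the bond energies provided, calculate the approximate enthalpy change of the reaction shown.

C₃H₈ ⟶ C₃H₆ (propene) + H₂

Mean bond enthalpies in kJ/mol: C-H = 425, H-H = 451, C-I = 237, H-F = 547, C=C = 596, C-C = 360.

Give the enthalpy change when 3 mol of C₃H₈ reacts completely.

Bonds broken (reactants):
  C-C: 2 × 360 = 720
  C-H: 8 × 425 = 3400
  Σ(broken) = 4120 kJ
Bonds formed (products):
  C-C: 1 × 360 = 360
  C-H: 6 × 425 = 2550
  C=C: 1 × 596 = 596
  H-H: 1 × 451 = 451
  Σ(formed) = 3957 kJ
ΔH = Σ(broken) − Σ(formed) = 4120 − 3957 = +163 kJ
For 3× the reaction as written: 3 × (+163) = +489 kJ

ΔH = +489 kJ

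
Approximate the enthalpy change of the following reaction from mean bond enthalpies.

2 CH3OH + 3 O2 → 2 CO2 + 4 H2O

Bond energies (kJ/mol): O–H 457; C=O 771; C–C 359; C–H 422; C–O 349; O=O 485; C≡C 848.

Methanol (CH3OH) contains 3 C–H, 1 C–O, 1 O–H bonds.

ΔH ≈ −1141 kJ

Bonds broken (reactants):
  C–H: 6 × 422 = 2532
  C–O: 2 × 349 = 698
  O–H: 2 × 457 = 914
  O=O: 3 × 485 = 1455
  Σ(broken) = 5599 kJ
Bonds formed (products):
  C=O: 4 × 771 = 3084
  O–H: 8 × 457 = 3656
  Σ(formed) = 6740 kJ
ΔH = Σ(broken) − Σ(formed) = 5599 − 6740 = −1141 kJ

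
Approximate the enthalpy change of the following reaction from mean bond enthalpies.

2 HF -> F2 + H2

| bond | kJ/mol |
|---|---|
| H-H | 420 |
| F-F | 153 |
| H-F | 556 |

Bonds broken (reactants):
  H-F: 2 × 556 = 1112
  Σ(broken) = 1112 kJ
Bonds formed (products):
  F-F: 1 × 153 = 153
  H-H: 1 × 420 = 420
  Σ(formed) = 573 kJ
ΔH = Σ(broken) − Σ(formed) = 1112 − 573 = +539 kJ

ΔH ≈ +539 kJ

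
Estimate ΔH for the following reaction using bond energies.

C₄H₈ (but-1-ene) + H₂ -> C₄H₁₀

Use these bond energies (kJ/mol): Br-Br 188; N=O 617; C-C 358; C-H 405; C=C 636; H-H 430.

ΔH ≈ −102 kJ

Bonds broken (reactants):
  C-C: 2 × 358 = 716
  C-H: 8 × 405 = 3240
  C=C: 1 × 636 = 636
  H-H: 1 × 430 = 430
  Σ(broken) = 5022 kJ
Bonds formed (products):
  C-C: 3 × 358 = 1074
  C-H: 10 × 405 = 4050
  Σ(formed) = 5124 kJ
ΔH = Σ(broken) − Σ(formed) = 5022 − 5124 = −102 kJ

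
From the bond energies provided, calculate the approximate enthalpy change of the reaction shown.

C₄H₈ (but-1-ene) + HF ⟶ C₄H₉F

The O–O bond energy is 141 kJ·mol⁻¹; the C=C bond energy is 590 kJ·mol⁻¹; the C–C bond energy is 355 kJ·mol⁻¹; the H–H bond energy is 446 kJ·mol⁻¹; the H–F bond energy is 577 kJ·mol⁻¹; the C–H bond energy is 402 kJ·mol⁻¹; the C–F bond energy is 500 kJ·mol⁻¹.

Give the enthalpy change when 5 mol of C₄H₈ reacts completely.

ΔH = −450 kJ

Bonds broken (reactants):
  C–C: 2 × 355 = 710
  C–H: 8 × 402 = 3216
  C=C: 1 × 590 = 590
  H–F: 1 × 577 = 577
  Σ(broken) = 5093 kJ
Bonds formed (products):
  C–C: 3 × 355 = 1065
  C–F: 1 × 500 = 500
  C–H: 9 × 402 = 3618
  Σ(formed) = 5183 kJ
ΔH = Σ(broken) − Σ(formed) = 5093 − 5183 = −90 kJ
For 5× the reaction as written: 5 × (−90) = −450 kJ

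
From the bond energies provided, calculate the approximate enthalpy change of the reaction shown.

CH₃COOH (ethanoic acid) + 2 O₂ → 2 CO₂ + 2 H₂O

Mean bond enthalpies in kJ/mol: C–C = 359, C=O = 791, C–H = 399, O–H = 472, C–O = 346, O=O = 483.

ΔH ≈ −921 kJ

Bonds broken (reactants):
  C–C: 1 × 359 = 359
  C–H: 3 × 399 = 1197
  C–O: 1 × 346 = 346
  C=O: 1 × 791 = 791
  O–H: 1 × 472 = 472
  O=O: 2 × 483 = 966
  Σ(broken) = 4131 kJ
Bonds formed (products):
  C=O: 4 × 791 = 3164
  O–H: 4 × 472 = 1888
  Σ(formed) = 5052 kJ
ΔH = Σ(broken) − Σ(formed) = 4131 − 5052 = −921 kJ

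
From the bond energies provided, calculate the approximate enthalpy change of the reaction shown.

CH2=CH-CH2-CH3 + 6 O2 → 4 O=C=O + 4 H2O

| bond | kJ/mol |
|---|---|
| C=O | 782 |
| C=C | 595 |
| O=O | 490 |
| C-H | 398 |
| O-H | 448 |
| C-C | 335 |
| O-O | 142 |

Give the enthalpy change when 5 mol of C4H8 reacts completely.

Bonds broken (reactants):
  C-C: 2 × 335 = 670
  C-H: 8 × 398 = 3184
  C=C: 1 × 595 = 595
  O=O: 6 × 490 = 2940
  Σ(broken) = 7389 kJ
Bonds formed (products):
  C=O: 8 × 782 = 6256
  O-H: 8 × 448 = 3584
  Σ(formed) = 9840 kJ
ΔH = Σ(broken) − Σ(formed) = 7389 − 9840 = −2451 kJ
For 5× the reaction as written: 5 × (−2451) = −12255 kJ

ΔH = −12255 kJ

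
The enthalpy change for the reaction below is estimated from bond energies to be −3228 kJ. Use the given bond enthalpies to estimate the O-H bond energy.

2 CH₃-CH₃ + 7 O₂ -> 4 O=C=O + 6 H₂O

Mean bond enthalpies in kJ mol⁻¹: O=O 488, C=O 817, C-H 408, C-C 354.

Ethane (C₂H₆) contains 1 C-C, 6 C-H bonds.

Let D be the O-H bond energy.
Σ(broken) = 2×354 + 12×408 + 7×488 = 9020
Σ(formed) = 8×817 + 12×D = 6536 + 12D
ΔH = Σ(broken) − Σ(formed) = (9020) − (6536 + 12D) = +2484 − 12D
Setting this equal to −3228 kJ gives 12D = 5712, so D = 476 kJ/mol.

D(O-H) ≈ 476 kJ/mol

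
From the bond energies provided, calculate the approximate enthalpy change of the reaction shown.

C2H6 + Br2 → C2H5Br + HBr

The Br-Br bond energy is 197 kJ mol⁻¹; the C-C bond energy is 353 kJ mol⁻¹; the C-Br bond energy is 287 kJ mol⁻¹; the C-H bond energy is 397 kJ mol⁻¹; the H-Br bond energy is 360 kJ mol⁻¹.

ΔH ≈ −53 kJ

Bonds broken (reactants):
  Br-Br: 1 × 197 = 197
  C-C: 1 × 353 = 353
  C-H: 6 × 397 = 2382
  Σ(broken) = 2932 kJ
Bonds formed (products):
  C-Br: 1 × 287 = 287
  C-C: 1 × 353 = 353
  C-H: 5 × 397 = 1985
  H-Br: 1 × 360 = 360
  Σ(formed) = 2985 kJ
ΔH = Σ(broken) − Σ(formed) = 2932 − 2985 = −53 kJ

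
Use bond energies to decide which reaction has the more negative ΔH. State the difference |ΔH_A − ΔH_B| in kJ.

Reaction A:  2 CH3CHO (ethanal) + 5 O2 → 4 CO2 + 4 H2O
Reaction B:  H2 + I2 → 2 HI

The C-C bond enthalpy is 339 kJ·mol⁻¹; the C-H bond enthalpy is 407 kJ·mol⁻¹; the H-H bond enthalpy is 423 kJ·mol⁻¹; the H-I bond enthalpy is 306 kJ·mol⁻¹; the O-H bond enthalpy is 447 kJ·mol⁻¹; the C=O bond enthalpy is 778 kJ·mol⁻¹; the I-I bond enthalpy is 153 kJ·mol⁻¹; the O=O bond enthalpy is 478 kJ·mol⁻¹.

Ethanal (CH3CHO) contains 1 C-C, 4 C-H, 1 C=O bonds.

Reaction A, by 1884 kJ

Reaction A:
  Bonds broken (reactants):
    C-C: 2 × 339 = 678
    C-H: 8 × 407 = 3256
    C=O: 2 × 778 = 1556
    O=O: 5 × 478 = 2390
    Σ(broken) = 7880 kJ
  Bonds formed (products):
    C=O: 8 × 778 = 6224
    O-H: 8 × 447 = 3576
    Σ(formed) = 9800 kJ
  ΔH_A = 7880 − 9800 = −1920 kJ
Reaction B:
  Bonds broken (reactants):
    H-H: 1 × 423 = 423
    I-I: 1 × 153 = 153
    Σ(broken) = 576 kJ
  Bonds formed (products):
    H-I: 2 × 306 = 612
    Σ(formed) = 612 kJ
  ΔH_B = 576 − 612 = −36 kJ
ΔH_A − ΔH_B = −1884 kJ, so reaction A has the more negative ΔH; |ΔH_A − ΔH_B| = 1884 kJ.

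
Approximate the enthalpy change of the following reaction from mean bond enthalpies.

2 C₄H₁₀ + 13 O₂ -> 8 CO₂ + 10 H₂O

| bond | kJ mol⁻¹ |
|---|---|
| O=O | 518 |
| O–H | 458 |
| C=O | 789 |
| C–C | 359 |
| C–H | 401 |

Bonds broken (reactants):
  C–C: 6 × 359 = 2154
  C–H: 20 × 401 = 8020
  O=O: 13 × 518 = 6734
  Σ(broken) = 16908 kJ
Bonds formed (products):
  C=O: 16 × 789 = 12624
  O–H: 20 × 458 = 9160
  Σ(formed) = 21784 kJ
ΔH = Σ(broken) − Σ(formed) = 16908 − 21784 = −4876 kJ

ΔH ≈ −4876 kJ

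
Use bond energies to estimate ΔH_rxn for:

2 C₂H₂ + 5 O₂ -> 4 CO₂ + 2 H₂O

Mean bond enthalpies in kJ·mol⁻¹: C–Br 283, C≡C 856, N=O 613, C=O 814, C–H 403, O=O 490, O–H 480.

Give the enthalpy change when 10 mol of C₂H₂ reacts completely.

Bonds broken (reactants):
  C≡C: 2 × 856 = 1712
  C–H: 4 × 403 = 1612
  O=O: 5 × 490 = 2450
  Σ(broken) = 5774 kJ
Bonds formed (products):
  C=O: 8 × 814 = 6512
  O–H: 4 × 480 = 1920
  Σ(formed) = 8432 kJ
ΔH = Σ(broken) − Σ(formed) = 5774 − 8432 = −2658 kJ
For 5× the reaction as written: 5 × (−2658) = −13290 kJ

ΔH = −13290 kJ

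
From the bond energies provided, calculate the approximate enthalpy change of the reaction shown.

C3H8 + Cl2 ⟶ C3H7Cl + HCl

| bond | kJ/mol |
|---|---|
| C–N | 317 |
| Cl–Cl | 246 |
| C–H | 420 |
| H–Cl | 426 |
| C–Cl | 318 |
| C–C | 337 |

ΔH ≈ −78 kJ

Bonds broken (reactants):
  C–C: 2 × 337 = 674
  C–H: 8 × 420 = 3360
  Cl–Cl: 1 × 246 = 246
  Σ(broken) = 4280 kJ
Bonds formed (products):
  C–C: 2 × 337 = 674
  C–Cl: 1 × 318 = 318
  C–H: 7 × 420 = 2940
  H–Cl: 1 × 426 = 426
  Σ(formed) = 4358 kJ
ΔH = Σ(broken) − Σ(formed) = 4280 − 4358 = −78 kJ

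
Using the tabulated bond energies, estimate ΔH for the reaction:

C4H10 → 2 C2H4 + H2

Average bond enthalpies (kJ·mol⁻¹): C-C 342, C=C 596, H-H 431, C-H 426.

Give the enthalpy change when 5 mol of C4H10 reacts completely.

ΔH = +1275 kJ

Bonds broken (reactants):
  C-C: 3 × 342 = 1026
  C-H: 10 × 426 = 4260
  Σ(broken) = 5286 kJ
Bonds formed (products):
  C-H: 8 × 426 = 3408
  C=C: 2 × 596 = 1192
  H-H: 1 × 431 = 431
  Σ(formed) = 5031 kJ
ΔH = Σ(broken) − Σ(formed) = 5286 − 5031 = +255 kJ
For 5× the reaction as written: 5 × (+255) = +1275 kJ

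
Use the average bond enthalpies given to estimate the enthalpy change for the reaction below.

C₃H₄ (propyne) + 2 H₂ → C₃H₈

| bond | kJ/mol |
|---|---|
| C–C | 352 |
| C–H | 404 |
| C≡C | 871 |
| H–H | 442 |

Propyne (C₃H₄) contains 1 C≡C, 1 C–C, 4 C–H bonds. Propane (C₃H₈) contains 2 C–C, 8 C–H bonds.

ΔH ≈ −213 kJ

Bonds broken (reactants):
  C≡C: 1 × 871 = 871
  C–C: 1 × 352 = 352
  C–H: 4 × 404 = 1616
  H–H: 2 × 442 = 884
  Σ(broken) = 3723 kJ
Bonds formed (products):
  C–C: 2 × 352 = 704
  C–H: 8 × 404 = 3232
  Σ(formed) = 3936 kJ
ΔH = Σ(broken) − Σ(formed) = 3723 − 3936 = −213 kJ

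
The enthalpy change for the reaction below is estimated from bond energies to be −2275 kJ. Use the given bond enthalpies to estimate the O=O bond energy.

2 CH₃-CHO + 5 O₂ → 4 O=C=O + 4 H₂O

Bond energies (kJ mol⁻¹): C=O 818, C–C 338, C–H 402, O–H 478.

D(O=O) ≈ 513 kJ/mol

Let D be the O=O bond energy.
Σ(broken) = 2×338 + 8×402 + 2×818 + 5×D = 5528 + 5D
Σ(formed) = 8×818 + 8×478 = 10368
ΔH = Σ(broken) − Σ(formed) = (5528 + 5D) − (10368) = −4840 + 5D
Setting this equal to −2275 kJ gives 5D = 2565, so D = 513 kJ/mol.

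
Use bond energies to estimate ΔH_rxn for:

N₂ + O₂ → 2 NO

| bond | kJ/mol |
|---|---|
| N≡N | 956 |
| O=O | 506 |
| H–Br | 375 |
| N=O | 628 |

ΔH ≈ +206 kJ

Bonds broken (reactants):
  N≡N: 1 × 956 = 956
  O=O: 1 × 506 = 506
  Σ(broken) = 1462 kJ
Bonds formed (products):
  N=O: 2 × 628 = 1256
  Σ(formed) = 1256 kJ
ΔH = Σ(broken) − Σ(formed) = 1462 − 1256 = +206 kJ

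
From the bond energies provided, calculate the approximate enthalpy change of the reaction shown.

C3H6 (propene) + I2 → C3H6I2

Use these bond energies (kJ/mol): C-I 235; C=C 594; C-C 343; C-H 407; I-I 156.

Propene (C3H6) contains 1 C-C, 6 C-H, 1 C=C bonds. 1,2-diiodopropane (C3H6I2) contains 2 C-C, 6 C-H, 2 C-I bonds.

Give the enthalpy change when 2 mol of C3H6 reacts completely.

ΔH = −126 kJ

Bonds broken (reactants):
  C-C: 1 × 343 = 343
  C-H: 6 × 407 = 2442
  C=C: 1 × 594 = 594
  I-I: 1 × 156 = 156
  Σ(broken) = 3535 kJ
Bonds formed (products):
  C-C: 2 × 343 = 686
  C-H: 6 × 407 = 2442
  C-I: 2 × 235 = 470
  Σ(formed) = 3598 kJ
ΔH = Σ(broken) − Σ(formed) = 3535 − 3598 = −63 kJ
For 2× the reaction as written: 2 × (−63) = −126 kJ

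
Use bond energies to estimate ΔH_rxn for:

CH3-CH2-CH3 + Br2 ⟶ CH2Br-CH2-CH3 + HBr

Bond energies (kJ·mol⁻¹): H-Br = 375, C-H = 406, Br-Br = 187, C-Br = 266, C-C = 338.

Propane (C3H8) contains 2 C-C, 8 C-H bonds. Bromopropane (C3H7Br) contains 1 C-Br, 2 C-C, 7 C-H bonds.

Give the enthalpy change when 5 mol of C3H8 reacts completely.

Bonds broken (reactants):
  Br-Br: 1 × 187 = 187
  C-C: 2 × 338 = 676
  C-H: 8 × 406 = 3248
  Σ(broken) = 4111 kJ
Bonds formed (products):
  C-Br: 1 × 266 = 266
  C-C: 2 × 338 = 676
  C-H: 7 × 406 = 2842
  H-Br: 1 × 375 = 375
  Σ(formed) = 4159 kJ
ΔH = Σ(broken) − Σ(formed) = 4111 − 4159 = −48 kJ
For 5× the reaction as written: 5 × (−48) = −240 kJ

ΔH = −240 kJ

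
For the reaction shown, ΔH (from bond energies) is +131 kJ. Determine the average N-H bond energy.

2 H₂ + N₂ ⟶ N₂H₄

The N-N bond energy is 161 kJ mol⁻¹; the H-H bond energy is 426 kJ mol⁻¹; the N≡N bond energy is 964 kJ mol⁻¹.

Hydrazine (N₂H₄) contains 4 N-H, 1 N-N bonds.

Let D be the N-H bond energy.
Σ(broken) = 2×426 + 1×964 = 1816
Σ(formed) = 4×D + 1×161 = 161 + 4D
ΔH = Σ(broken) − Σ(formed) = (1816) − (161 + 4D) = +1655 − 4D
Setting this equal to +131 kJ gives 4D = 1524, so D = 381 kJ/mol.

D(N-H) ≈ 381 kJ/mol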